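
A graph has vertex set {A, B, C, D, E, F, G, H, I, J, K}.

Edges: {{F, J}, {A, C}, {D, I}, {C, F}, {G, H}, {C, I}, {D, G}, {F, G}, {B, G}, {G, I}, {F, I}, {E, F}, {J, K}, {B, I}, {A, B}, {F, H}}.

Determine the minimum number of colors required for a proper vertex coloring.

C, F, I form a triangle, so at least 3 colors are needed.
3 colors suffice: color red → {B, D, F, K}; color blue → {A, E, H, I, J}; color green → {C, G}. No two adjacent vertices share a color.

3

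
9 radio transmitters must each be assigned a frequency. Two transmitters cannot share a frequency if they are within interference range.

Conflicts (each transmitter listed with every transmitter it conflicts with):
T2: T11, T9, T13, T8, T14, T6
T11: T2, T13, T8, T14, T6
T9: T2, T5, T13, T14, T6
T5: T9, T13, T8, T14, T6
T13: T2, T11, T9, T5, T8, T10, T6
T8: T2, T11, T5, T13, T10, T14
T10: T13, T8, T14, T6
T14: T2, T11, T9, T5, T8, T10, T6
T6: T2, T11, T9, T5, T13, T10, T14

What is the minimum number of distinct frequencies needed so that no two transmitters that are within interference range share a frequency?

T9, T5, T13, T6 are mutually in conflict, so at least 4 frequencies are needed.
4 frequencies suffice: frequency 1 → {T8, T6}; frequency 2 → {T13, T14}; frequency 3 → {T2, T5, T10}; frequency 4 → {T11, T9}. Every pair that conflicts lands in different frequencies.

4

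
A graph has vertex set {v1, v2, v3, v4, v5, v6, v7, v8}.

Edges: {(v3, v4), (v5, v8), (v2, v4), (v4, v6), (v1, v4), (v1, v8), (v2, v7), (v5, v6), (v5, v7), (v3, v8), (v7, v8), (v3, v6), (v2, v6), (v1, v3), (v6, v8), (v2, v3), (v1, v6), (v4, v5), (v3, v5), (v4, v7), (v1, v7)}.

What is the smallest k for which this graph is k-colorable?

4

v3, v4, v5, v6 are mutually adjacent (a clique of size 4), so at least 4 colors are needed.
A valid assignment using 4 colors: v1=4, v2=4, v3=3, v4=2, v5=4, v6=1, v7=1, v8=2. Every edge joins two different colors.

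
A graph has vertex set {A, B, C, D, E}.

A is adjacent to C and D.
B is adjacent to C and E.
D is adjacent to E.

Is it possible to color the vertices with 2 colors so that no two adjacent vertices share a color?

The cycle C-A-D-E-B-C has odd length 5, so it cannot be 2-colored; at least 3 colors are needed.
So 2 colors are not enough.

No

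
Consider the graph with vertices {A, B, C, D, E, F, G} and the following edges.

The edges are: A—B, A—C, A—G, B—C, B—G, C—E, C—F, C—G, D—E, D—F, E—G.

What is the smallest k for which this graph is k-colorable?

4

A, B, C, G form a clique, so at least 4 colors are needed.
One proper 4-coloring: A=3, B=4, C=1, D=1, E=3, F=2, G=2. Every edge joins two different colors.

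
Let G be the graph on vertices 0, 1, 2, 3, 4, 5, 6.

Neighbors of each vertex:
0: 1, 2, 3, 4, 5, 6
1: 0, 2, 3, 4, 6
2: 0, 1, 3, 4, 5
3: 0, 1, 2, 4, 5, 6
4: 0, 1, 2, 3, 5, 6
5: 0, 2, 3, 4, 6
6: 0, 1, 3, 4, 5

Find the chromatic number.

5

0, 2, 3, 4, 5 form a clique, so at least 5 colors are needed.
5 colors suffice: color red → {4}; color blue → {0}; color green → {3}; color yellow → {2, 6}; color purple → {1, 5}. No two adjacent vertices share a color.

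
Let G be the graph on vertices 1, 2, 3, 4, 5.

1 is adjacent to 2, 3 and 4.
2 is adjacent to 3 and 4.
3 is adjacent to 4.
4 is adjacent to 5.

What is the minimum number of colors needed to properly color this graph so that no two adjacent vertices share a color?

4

1, 2, 3, 4 are pairwise adjacent (a clique of size 4), so at least 4 colors are needed.
4 colors suffice: color a → {4}; color b → {2, 5}; color c → {3}; color d → {1}. Each edge has distinct colors on its endpoints.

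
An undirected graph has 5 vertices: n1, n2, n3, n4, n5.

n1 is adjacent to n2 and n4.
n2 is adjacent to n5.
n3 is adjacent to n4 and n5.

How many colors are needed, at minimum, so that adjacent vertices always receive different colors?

The cycle n2-n5-n3-n4-n1-n2 has odd length 5, so it cannot be 2-colored; at least 3 colors are needed.
One proper 3-coloring: n1=blue, n2=red, n3=red, n4=green, n5=blue. Every edge joins two different colors.

3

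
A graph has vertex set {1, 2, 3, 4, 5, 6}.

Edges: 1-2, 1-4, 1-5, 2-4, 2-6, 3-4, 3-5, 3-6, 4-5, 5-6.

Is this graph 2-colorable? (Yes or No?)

No

3, 5, 6 are mutually adjacent, so at least 3 colors are needed.
So 2 colors are not enough.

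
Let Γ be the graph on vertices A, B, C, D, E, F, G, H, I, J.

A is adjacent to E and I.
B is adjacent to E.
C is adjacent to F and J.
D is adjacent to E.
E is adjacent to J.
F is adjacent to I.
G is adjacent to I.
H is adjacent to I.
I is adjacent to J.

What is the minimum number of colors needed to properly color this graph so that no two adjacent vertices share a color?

G and I are adjacent, so at least 2 colors are needed.
2 colors suffice: color 1 → {C, E, I}; color 2 → {A, B, D, F, G, H, J}. No two adjacent vertices share a color.

2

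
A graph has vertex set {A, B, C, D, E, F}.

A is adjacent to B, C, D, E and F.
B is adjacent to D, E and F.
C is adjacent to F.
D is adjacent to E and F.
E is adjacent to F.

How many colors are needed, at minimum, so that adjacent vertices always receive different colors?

A, B, D, E, F form a clique, so at least 5 colors are needed.
5 colors suffice: A=2, B=4, C=3, D=5, E=3, F=1. Each edge has distinct colors on its endpoints.

5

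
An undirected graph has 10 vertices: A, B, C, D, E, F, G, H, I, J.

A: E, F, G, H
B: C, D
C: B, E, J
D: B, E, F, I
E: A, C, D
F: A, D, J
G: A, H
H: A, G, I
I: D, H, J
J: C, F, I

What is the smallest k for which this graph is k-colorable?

A, G, H form a triangle, so at least 3 colors are needed.
3 colors suffice: color 1 → {A, C, D}; color 2 → {B, E, F, G, I}; color 3 → {H, J}. No two adjacent vertices share a color.

3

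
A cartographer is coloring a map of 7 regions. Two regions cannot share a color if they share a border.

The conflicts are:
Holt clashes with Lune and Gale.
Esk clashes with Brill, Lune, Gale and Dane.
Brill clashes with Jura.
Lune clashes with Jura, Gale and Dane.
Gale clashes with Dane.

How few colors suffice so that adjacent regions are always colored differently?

Esk, Lune, Gale, Dane pairwise conflict, so at least 4 colors are needed.
4 colors suffice: color 1 → {Brill, Lune}; color 2 → {Holt, Esk, Jura}; color 3 → {Gale}; color 4 → {Dane}. No two conflicting regions share a color.

4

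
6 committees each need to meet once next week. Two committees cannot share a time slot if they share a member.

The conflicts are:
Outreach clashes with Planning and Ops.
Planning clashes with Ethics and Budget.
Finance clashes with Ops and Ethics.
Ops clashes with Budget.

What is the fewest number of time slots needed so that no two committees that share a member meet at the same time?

The cycle Finance-Ops-Outreach-Planning-Ethics-Finance has odd length 5, so it cannot be 2-colored; at least 3 time slots are needed.
3 time slots suffice: Outreach=2, Planning=1, Finance=3, Ops=1, Ethics=2, Budget=2. No two conflicting committees share a time slot.

3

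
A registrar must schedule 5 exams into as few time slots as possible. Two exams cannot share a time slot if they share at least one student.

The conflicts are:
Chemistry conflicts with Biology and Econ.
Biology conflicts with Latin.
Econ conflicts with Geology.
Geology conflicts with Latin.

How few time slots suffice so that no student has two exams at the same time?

3

The cycle Econ-Chemistry-Biology-Latin-Geology-Econ has odd length 5, so it cannot be 2-colored; at least 3 time slots are needed.
A valid assignment using 3 time slots: Chemistry=2, Biology=1, Econ=3, Geology=1, Latin=2. No two conflicting exams share a time slot.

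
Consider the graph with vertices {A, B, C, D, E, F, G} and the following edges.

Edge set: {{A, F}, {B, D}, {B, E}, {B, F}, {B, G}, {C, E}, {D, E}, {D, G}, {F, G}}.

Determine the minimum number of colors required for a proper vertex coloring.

3

B, F, G form a triangle, so at least 3 colors are needed.
3 colors suffice: color red → {A, B, C}; color blue → {D, F}; color green → {E, G}. Every edge joins two different colors.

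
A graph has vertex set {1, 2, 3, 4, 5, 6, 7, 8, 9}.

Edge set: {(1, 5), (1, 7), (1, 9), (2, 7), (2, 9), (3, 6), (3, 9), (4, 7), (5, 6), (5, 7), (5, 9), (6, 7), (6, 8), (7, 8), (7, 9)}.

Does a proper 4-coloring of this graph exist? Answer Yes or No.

The chromatic number is 4. 1, 5, 7, 9 are pairwise adjacent (a clique of size 4), so at least 4 colors are needed.
4 colors suffice: color a → {3, 7}; color b → {4, 6, 9}; color c → {2, 5, 8}; color d → {1}.
That is already a proper 4-coloring.

Yes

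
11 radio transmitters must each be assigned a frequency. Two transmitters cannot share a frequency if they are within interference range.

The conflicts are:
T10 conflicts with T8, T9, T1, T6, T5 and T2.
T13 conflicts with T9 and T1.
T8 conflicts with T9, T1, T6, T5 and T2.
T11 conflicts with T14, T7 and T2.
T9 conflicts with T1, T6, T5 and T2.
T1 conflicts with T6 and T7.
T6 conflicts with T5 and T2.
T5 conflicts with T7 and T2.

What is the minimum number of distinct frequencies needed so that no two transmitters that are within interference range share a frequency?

T10, T8, T9, T6, T5, T2 are mutually in conflict, so at least 6 frequencies are needed.
6 frequencies suffice: frequency 1 → {T9, T14, T7}; frequency 2 → {T1, T2}; frequency 3 → {T10, T13, T11}; frequency 4 → {T8}; frequency 5 → {T5}; frequency 6 → {T6}. No two conflicting transmitters share a frequency.

6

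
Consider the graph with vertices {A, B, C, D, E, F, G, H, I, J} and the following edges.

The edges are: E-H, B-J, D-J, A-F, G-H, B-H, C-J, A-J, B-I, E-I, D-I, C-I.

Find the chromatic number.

E and H are adjacent, so at least 2 colors are needed.
One proper 2-coloring: A=2, B=2, C=2, D=2, E=2, F=1, G=2, H=1, I=1, J=1. Every edge joins two different colors.

2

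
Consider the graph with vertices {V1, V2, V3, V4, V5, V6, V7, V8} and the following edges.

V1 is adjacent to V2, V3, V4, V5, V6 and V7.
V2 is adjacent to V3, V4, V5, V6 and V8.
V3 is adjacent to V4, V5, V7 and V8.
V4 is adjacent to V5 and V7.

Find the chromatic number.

V1, V2, V3, V4, V5 are pairwise adjacent (a clique of size 5), so at least 5 colors are needed.
5 colors suffice: color 1 → {V3, V6}; color 2 → {V1, V8}; color 3 → {V2, V7}; color 4 → {V4}; color 5 → {V5}. No two adjacent vertices share a color.

5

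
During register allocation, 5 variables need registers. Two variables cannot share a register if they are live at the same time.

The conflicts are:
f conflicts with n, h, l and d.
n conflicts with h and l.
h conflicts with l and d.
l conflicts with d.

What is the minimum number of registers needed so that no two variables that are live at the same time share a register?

f, n, h, l all conflict with each other, so at least 4 registers are needed.
4 registers suffice: register 1 → {l}; register 2 → {h}; register 3 → {f}; register 4 → {n, d}. No two conflicting variables share a register.

4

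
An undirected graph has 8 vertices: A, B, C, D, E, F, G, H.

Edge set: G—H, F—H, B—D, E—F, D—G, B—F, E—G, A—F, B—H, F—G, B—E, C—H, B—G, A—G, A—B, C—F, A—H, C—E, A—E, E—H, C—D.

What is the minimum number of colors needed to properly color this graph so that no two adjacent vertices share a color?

A, B, E, F, G, H are pairwise adjacent (a clique of size 6), so at least 6 colors are needed.
6 colors suffice: color 1 → {C, G}; color 2 → {D, F}; color 3 → {H}; color 4 → {E}; color 5 → {B}; color 6 → {A}. Every edge joins two different colors.

6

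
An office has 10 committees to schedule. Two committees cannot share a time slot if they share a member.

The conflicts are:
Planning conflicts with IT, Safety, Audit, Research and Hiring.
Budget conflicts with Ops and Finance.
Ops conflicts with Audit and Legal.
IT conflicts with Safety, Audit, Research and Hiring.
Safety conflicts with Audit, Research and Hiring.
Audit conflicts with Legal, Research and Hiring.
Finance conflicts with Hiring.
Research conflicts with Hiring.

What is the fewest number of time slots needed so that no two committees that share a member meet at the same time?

Planning, IT, Safety, Audit, Research, Hiring pairwise conflict, so at least 6 time slots are needed.
6 time slots suffice: time slot 1 → {Budget, Audit}; time slot 2 → {Ops, Hiring}; time slot 3 → {IT, Legal, Finance}; time slot 4 → {Safety}; time slot 5 → {Planning}; time slot 6 → {Research}. Every pair that conflicts lands in different time slots.

6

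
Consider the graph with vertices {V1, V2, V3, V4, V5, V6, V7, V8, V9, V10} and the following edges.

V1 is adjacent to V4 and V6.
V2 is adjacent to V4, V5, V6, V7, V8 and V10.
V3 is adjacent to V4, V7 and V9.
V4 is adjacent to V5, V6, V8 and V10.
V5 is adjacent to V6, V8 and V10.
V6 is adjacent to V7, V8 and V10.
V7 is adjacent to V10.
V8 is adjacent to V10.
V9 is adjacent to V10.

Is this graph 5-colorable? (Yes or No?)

No

V2, V4, V5, V6, V8, V10 form a clique, so at least 6 colors are needed.
So 5 colors are not enough.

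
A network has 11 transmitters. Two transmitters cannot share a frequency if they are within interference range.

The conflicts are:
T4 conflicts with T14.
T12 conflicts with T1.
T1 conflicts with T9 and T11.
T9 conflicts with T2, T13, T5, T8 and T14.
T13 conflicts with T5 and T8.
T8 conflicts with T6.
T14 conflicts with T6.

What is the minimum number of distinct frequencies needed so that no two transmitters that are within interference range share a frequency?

T9, T13, T8 all conflict with each other, so at least 3 frequencies are needed.
3 frequencies suffice: frequency 1 → {T4, T12, T9, T11, T6}; frequency 2 → {T1, T2, T13, T14}; frequency 3 → {T5, T8}. Every pair that conflicts lands in different frequencies.

3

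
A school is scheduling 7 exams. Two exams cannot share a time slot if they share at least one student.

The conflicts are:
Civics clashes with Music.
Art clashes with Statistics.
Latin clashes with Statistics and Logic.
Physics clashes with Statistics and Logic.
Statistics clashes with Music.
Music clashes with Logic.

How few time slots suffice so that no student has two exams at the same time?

Art and Statistics conflict, so at least 2 time slots are needed.
2 time slots suffice: time slot 1 → {Civics, Statistics, Logic}; time slot 2 → {Art, Latin, Physics, Music}. No two conflicting exams share a time slot.

2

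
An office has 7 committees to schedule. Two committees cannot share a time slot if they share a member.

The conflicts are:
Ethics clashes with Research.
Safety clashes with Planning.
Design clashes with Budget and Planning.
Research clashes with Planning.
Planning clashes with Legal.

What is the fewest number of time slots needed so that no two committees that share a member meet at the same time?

2

Ethics and Research conflict, so at least 2 time slots are needed.
2 time slots suffice: time slot 1 → {Ethics, Budget, Planning}; time slot 2 → {Safety, Design, Research, Legal}. Each listed conflict is separated.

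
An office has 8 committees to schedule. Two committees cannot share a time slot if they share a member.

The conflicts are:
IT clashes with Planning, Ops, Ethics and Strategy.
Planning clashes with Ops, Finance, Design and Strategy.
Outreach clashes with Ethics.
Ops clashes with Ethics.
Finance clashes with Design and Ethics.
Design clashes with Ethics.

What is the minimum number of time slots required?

IT, Planning, Ops are mutually in conflict, so at least 3 time slots are needed.
3 time slots suffice: time slot 1 → {Planning, Ethics}; time slot 2 → {IT, Outreach, Design}; time slot 3 → {Ops, Finance, Strategy}. Each listed conflict is separated.

3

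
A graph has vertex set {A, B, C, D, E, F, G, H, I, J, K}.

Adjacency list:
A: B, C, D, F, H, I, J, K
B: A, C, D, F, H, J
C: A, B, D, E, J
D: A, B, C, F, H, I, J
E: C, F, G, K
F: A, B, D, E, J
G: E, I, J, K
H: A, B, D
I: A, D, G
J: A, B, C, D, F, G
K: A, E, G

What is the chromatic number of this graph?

5

A, B, C, D, J are mutually adjacent (a clique of size 5), so at least 5 colors are needed.
5 colors suffice: color 1 → {A, G}; color 2 → {D, E}; color 3 → {H, I, J, K}; color 4 → {B}; color 5 → {C, F}. No two adjacent vertices share a color.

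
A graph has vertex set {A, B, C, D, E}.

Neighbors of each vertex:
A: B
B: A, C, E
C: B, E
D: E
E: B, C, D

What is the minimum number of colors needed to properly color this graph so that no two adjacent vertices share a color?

B, C, E form a triangle, so at least 3 colors are needed.
3 colors suffice: color 1 → {B, D}; color 2 → {A, E}; color 3 → {C}. No two adjacent vertices share a color.

3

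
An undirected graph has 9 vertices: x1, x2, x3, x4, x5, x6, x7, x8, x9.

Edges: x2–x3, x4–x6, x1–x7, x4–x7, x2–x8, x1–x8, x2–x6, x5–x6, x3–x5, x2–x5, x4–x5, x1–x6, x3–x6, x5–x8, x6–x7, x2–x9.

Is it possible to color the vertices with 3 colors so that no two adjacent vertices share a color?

No

x2, x3, x5, x6 are pairwise adjacent (a clique of size 4), so at least 4 colors are needed.
So 3 colors are not enough.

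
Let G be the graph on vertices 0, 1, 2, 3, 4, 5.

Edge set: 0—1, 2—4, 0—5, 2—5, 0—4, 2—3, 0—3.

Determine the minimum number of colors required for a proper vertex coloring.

0 and 3 are adjacent, so at least 2 colors are needed.
2 colors suffice: color a → {0, 2}; color b → {1, 3, 4, 5}. Every edge joins two different colors.

2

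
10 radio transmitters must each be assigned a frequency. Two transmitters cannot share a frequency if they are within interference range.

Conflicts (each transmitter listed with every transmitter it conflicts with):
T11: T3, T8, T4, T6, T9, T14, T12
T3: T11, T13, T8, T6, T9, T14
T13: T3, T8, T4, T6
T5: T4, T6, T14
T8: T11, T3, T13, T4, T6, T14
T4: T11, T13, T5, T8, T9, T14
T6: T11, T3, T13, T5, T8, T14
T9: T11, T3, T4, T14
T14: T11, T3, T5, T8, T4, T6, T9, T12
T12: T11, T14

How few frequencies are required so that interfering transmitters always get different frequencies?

5

T11, T3, T8, T6, T14 all conflict with each other, so at least 5 frequencies are needed.
5 frequencies suffice: frequency 1 → {T13, T14}; frequency 2 → {T11, T5}; frequency 3 → {T3, T4, T12}; frequency 4 → {T8, T9}; frequency 5 → {T6}. Each listed conflict is separated.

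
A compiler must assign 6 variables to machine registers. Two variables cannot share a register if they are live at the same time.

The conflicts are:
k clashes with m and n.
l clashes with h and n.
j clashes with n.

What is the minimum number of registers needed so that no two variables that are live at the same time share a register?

k and m conflict, so at least 2 registers are needed.
2 registers suffice: register 1 → {m, h, n}; register 2 → {k, l, j}. No two conflicting variables share a register.

2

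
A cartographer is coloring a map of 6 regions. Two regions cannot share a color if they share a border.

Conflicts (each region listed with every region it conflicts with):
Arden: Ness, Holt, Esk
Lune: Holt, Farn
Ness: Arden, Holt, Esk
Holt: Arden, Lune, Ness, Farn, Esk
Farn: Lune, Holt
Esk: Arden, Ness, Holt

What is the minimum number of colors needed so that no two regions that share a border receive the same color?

Arden, Ness, Holt, Esk pairwise conflict, so at least 4 colors are needed.
4 colors suffice: color 1 → {Holt}; color 2 → {Ness, Farn}; color 3 → {Lune, Esk}; color 4 → {Arden}. No two conflicting regions share a color.

4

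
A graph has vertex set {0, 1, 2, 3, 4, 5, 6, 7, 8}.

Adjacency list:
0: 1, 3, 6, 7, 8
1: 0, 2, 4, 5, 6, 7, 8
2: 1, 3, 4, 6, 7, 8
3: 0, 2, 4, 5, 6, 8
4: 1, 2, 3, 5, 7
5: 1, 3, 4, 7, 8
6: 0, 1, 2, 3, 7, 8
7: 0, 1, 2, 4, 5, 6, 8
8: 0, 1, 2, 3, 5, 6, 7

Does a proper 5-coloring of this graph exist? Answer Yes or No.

The chromatic number is 5. 1, 2, 6, 7, 8 are mutually adjacent (a clique of size 5), so at least 5 colors are needed.
5 colors suffice: 0=purple, 1=red, 2=purple, 3=red, 4=green, 5=yellow, 6=yellow, 7=blue, 8=green.
That is already a proper 5-coloring.

Yes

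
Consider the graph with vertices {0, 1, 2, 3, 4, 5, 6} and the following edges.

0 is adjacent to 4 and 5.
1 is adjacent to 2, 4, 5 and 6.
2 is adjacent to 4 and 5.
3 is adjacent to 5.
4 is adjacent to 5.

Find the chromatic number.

4

1, 2, 4, 5 are pairwise adjacent (a clique of size 4), so at least 4 colors are needed.
4 colors suffice: color red → {5, 6}; color blue → {3, 4}; color green → {0, 1}; color yellow → {2}. Each edge has distinct colors on its endpoints.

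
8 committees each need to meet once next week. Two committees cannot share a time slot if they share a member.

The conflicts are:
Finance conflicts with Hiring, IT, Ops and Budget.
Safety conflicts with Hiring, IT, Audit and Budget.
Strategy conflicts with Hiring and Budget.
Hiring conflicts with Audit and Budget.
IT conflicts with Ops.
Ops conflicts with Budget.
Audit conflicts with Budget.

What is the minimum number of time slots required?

4

Safety, Hiring, Audit, Budget pairwise conflict, so at least 4 time slots are needed.
4 time slots suffice: time slot 1 → {IT, Budget}; time slot 2 → {Hiring, Ops}; time slot 3 → {Finance, Safety, Strategy}; time slot 4 → {Audit}. Each listed conflict is separated.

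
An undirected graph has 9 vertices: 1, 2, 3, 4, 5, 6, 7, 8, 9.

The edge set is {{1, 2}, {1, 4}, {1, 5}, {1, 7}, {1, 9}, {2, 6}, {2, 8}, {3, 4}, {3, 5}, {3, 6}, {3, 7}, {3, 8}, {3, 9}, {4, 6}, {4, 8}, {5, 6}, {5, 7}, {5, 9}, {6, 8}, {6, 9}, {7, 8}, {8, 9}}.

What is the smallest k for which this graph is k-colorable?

4

3, 4, 6, 8 are pairwise adjacent (a clique of size 4), so at least 4 colors are needed.
4 colors suffice: 1=b, 2=c, 3=c, 4=d, 5=a, 6=b, 7=d, 8=a, 9=d. No two adjacent vertices share a color.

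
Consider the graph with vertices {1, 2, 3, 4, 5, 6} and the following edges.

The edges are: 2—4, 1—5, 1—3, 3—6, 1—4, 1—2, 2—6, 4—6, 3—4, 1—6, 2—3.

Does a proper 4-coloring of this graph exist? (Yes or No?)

No

1, 2, 3, 4, 6 are pairwise adjacent (a clique of size 5), so at least 5 colors are needed.
So 4 colors are not enough.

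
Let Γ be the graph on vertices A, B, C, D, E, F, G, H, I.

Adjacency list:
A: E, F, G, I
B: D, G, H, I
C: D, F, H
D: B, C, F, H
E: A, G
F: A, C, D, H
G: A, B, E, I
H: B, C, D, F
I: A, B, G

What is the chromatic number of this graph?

4

C, D, F, H are mutually adjacent (a clique of size 4), so at least 4 colors are needed.
4 colors suffice: color 1 → {A, B, C}; color 2 → {G, H}; color 3 → {E, F, I}; color 4 → {D}. Each edge has distinct colors on its endpoints.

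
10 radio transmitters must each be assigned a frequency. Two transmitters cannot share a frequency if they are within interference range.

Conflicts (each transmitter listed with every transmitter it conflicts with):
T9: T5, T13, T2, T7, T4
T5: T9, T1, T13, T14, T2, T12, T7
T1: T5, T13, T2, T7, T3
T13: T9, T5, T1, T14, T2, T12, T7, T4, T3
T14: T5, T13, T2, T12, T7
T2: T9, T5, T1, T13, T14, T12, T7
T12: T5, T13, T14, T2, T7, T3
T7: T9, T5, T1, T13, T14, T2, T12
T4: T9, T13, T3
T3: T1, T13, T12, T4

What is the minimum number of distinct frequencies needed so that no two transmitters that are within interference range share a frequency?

T5, T13, T14, T2, T12, T7 pairwise conflict, so at least 6 frequencies are needed.
Using 6 frequencies: T9=5, T5=4, T1=5, T13=1, T14=6, T2=2, T12=5, T7=3, T4=3, T3=2. No two conflicting transmitters share a frequency.

6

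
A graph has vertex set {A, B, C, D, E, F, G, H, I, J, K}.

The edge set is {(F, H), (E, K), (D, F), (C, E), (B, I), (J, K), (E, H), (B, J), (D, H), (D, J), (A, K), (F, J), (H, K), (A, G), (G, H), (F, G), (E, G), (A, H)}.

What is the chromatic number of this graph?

D, F, J form a triangle, so at least 3 colors are needed.
3 colors suffice: color 1 → {C, H, I, J}; color 2 → {A, B, E, F}; color 3 → {D, G, K}. No two adjacent vertices share a color.

3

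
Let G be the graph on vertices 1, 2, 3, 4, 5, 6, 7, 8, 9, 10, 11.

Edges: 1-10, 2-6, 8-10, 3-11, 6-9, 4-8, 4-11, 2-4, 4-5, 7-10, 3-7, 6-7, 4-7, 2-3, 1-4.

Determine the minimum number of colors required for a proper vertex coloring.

2

3 and 11 are adjacent, so at least 2 colors are needed.
2 colors suffice: 1=blue, 2=blue, 3=red, 4=red, 5=blue, 6=red, 7=blue, 8=blue, 9=blue, 10=red, 11=blue. Every edge joins two different colors.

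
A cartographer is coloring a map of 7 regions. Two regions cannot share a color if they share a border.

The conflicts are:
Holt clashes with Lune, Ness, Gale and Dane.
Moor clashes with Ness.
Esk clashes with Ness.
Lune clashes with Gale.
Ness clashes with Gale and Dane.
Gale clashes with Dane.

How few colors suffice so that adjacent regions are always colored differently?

Holt, Ness, Gale, Dane all conflict with each other, so at least 4 colors are needed.
A valid assignment using 4 colors: Holt=2, Moor=2, Esk=2, Lune=1, Ness=1, Gale=3, Dane=4. No two conflicting regions share a color.

4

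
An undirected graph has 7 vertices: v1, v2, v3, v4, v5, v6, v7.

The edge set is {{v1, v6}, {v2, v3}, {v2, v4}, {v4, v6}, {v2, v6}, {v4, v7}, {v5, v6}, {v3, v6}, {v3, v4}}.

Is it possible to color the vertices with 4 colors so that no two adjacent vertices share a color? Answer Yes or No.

The chromatic number is 4. v2, v3, v4, v6 are pairwise adjacent (a clique of size 4), so at least 4 colors are needed.
4 colors suffice: v1=blue, v2=yellow, v3=green, v4=blue, v5=blue, v6=red, v7=red.
That is already a proper 4-coloring.

Yes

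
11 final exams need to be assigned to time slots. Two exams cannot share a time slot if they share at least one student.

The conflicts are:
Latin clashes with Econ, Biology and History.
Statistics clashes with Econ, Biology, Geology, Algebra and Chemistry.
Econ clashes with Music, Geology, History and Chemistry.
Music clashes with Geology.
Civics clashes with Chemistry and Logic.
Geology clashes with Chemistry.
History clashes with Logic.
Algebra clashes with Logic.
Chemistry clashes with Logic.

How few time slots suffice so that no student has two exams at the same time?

Statistics, Econ, Geology, Chemistry are mutually in conflict, so at least 4 time slots are needed.
4 time slots suffice: time slot 1 → {Econ, Biology, Logic}; time slot 2 → {Latin, Statistics, Music, Civics}; time slot 3 → {History, Algebra, Chemistry}; time slot 4 → {Geology}. Each listed conflict is separated.

4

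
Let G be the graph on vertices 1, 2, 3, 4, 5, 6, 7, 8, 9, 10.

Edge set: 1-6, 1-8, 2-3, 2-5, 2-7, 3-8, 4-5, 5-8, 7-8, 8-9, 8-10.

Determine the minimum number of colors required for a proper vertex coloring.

2

5 and 8 are adjacent, so at least 2 colors are needed.
One proper 2-coloring: 1=blue, 2=red, 3=blue, 4=red, 5=blue, 6=red, 7=blue, 8=red, 9=blue, 10=blue. Every edge joins two different colors.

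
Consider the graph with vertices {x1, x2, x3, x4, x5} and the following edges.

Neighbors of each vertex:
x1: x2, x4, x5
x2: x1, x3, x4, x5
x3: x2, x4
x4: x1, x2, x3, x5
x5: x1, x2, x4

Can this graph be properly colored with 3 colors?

x1, x2, x4, x5 are mutually adjacent (a clique of size 4), so at least 4 colors are needed.
So 3 colors are not enough.

No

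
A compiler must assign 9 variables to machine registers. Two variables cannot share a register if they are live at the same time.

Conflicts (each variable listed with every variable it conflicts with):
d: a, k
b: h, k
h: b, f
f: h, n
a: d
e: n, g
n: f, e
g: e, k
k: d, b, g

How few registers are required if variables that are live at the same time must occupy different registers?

3

The cycle n-e-g-k-b-h-f-n has odd length 7, so it cannot be 2-colored; at least 3 registers are needed.
3 registers suffice: register 1 → {h, a, e, k}; register 2 → {d, b, f, g}; register 3 → {n}. Every pair that conflicts lands in different registers.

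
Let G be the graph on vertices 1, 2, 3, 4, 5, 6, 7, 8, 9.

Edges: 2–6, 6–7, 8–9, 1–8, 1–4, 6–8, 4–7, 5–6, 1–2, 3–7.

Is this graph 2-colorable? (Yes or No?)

No

The cycle 7-6-8-1-4-7 has odd length 5, so it cannot be 2-colored; at least 3 colors are needed.
So 2 colors are not enough.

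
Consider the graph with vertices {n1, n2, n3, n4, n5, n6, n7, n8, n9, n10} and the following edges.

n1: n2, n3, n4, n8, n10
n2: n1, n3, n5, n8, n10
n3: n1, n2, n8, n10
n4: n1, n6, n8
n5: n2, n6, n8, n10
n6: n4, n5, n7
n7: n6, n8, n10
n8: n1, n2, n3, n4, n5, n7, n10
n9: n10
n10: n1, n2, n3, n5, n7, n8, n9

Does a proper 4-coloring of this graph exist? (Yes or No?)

No

n1, n2, n3, n8, n10 are pairwise adjacent (a clique of size 5), so at least 5 colors are needed.
So 4 colors are not enough.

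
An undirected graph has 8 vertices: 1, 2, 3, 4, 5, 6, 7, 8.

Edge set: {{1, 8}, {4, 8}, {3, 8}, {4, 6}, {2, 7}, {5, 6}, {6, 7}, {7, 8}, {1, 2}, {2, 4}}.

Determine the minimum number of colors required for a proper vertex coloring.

2

5 and 6 are adjacent, so at least 2 colors are needed.
2 colors suffice: color red → {2, 6, 8}; color blue → {1, 3, 4, 5, 7}. No two adjacent vertices share a color.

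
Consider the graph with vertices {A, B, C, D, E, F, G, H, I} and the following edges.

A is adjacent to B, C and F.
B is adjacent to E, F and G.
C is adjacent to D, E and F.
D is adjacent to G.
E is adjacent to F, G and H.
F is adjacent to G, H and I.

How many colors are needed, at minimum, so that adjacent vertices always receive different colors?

4

B, E, F, G are pairwise adjacent (a clique of size 4), so at least 4 colors are needed.
4 colors suffice: color 1 → {D, F}; color 2 → {A, E, I}; color 3 → {C, G, H}; color 4 → {B}. Every edge joins two different colors.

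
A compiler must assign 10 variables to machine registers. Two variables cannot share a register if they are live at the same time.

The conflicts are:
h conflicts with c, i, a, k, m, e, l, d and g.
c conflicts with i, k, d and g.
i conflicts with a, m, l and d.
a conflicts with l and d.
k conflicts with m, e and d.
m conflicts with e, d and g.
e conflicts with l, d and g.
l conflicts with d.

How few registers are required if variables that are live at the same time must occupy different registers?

h, i, a, l, d pairwise conflict, so at least 5 registers are needed.
5 registers suffice: register 1 → {h}; register 2 → {d, g}; register 3 → {c, m, l}; register 4 → {i, e}; register 5 → {a, k}. No two conflicting variables share a register.

5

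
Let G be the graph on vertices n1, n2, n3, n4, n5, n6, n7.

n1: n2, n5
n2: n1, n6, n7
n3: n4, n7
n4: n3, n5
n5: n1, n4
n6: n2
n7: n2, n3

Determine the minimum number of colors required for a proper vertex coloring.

2

n1 and n5 are adjacent, so at least 2 colors are needed.
2 colors suffice: color 1 → {n2, n3, n5}; color 2 → {n1, n4, n6, n7}. Every edge joins two different colors.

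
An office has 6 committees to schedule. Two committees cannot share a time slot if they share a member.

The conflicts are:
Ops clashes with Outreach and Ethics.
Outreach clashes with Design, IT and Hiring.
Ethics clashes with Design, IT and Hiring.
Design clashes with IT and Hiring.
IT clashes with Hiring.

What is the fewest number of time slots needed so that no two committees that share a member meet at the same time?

4

Outreach, Design, IT, Hiring all conflict with each other, so at least 4 time slots are needed.
Using 4 time slots: Ops=1, Outreach=3, Ethics=3, Design=2, IT=4, Hiring=1. Every pair that conflicts lands in different time slots.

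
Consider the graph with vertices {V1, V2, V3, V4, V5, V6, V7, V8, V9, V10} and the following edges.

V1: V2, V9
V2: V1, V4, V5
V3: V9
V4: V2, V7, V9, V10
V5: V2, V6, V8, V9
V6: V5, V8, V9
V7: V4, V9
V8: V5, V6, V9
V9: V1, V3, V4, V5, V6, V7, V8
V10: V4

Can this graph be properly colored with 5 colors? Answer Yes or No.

The chromatic number is 4. V5, V6, V8, V9 form a clique, so at least 4 colors are needed.
4 colors suffice: color 1 → {V2, V9, V10}; color 2 → {V1, V3, V4, V5}; color 3 → {V6, V7}; color 4 → {V8}.
Since 5 ≥ 4, a proper 5-coloring certainly exists.

Yes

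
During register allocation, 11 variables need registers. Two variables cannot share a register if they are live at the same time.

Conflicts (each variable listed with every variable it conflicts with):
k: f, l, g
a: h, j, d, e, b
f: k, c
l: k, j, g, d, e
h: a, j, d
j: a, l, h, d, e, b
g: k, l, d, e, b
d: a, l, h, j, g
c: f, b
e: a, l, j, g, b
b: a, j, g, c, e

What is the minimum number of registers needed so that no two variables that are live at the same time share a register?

a, j, e, b are mutually in conflict, so at least 4 registers are needed.
4 registers suffice: register 1 → {j, g, c}; register 2 → {f, l, h, b}; register 3 → {k, d, e}; register 4 → {a}. Every pair that conflicts lands in different registers.

4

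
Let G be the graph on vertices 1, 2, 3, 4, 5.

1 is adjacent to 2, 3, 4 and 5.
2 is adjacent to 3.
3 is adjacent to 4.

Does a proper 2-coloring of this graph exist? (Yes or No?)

1, 3, 4 form a triangle, so at least 3 colors are needed.
So 2 colors are not enough.

No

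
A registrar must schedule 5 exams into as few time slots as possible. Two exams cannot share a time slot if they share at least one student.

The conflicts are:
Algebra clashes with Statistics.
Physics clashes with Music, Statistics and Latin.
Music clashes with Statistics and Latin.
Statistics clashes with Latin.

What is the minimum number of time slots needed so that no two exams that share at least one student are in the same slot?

Physics, Music, Statistics, Latin are mutually in conflict, so at least 4 time slots are needed.
A valid assignment using 4 time slots: Algebra=2, Physics=4, Music=3, Statistics=1, Latin=2. Every pair that conflicts lands in different time slots.

4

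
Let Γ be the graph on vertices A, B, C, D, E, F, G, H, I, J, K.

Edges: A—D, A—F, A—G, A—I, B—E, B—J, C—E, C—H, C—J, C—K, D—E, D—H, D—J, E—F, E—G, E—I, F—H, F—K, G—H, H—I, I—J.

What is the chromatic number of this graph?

2

F and H are adjacent, so at least 2 colors are needed.
2 colors suffice: color 1 → {A, E, H, J, K}; color 2 → {B, C, D, F, G, I}. Every edge joins two different colors.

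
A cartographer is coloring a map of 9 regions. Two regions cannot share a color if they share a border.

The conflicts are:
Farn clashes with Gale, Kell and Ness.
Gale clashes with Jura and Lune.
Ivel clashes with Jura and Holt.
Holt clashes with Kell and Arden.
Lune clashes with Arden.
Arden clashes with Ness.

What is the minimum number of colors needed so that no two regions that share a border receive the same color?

3

The cycle Ness-Farn-Gale-Lune-Arden-Ness has odd length 5, so it cannot be 2-colored; at least 3 colors are needed.
3 colors suffice: color 1 → {Gale, Ivel, Kell, Arden}; color 2 → {Farn, Jura, Holt, Lune}; color 3 → {Ness}. Every pair that conflicts lands in different colors.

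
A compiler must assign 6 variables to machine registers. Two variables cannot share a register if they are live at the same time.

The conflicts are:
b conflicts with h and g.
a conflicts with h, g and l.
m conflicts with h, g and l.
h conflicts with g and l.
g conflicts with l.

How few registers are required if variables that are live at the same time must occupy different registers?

4

m, h, g, l all conflict with each other, so at least 4 registers are needed.
4 registers suffice: register 1 → {h}; register 2 → {g}; register 3 → {b, l}; register 4 → {a, m}. Every pair that conflicts lands in different registers.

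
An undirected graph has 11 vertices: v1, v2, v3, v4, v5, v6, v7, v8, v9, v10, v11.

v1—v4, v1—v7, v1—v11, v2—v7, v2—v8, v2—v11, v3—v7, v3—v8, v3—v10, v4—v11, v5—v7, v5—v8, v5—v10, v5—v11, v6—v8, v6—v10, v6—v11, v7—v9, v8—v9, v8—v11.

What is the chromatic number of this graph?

3

v6, v8, v11 are pairwise adjacent, so at least 3 colors are needed.
3 colors suffice: color 1 → {v4, v7, v8, v10}; color 2 → {v3, v9, v11}; color 3 → {v1, v2, v5, v6}. No two adjacent vertices share a color.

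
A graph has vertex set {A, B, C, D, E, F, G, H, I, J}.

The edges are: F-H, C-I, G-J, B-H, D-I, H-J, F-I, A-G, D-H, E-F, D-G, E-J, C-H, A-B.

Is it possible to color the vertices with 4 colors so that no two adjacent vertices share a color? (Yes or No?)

The chromatic number is 3. The cycle D-H-B-A-G-D has odd length 5, so it cannot be 2-colored; at least 3 colors are needed.
3 colors suffice: color 1 → {E, G, H, I}; color 2 → {B, C, D, F, J}; color 3 → {A}.
Since 4 ≥ 3, a proper 4-coloring certainly exists.

Yes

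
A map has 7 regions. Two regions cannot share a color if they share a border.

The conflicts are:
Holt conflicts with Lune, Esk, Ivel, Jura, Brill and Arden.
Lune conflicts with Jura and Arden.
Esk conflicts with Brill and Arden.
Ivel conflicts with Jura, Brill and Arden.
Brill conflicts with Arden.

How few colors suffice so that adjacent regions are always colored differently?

Holt, Esk, Brill, Arden pairwise conflict, so at least 4 colors are needed.
4 colors suffice: color 1 → {Holt}; color 2 → {Jura, Arden}; color 3 → {Lune, Brill}; color 4 → {Esk, Ivel}. Each listed conflict is separated.

4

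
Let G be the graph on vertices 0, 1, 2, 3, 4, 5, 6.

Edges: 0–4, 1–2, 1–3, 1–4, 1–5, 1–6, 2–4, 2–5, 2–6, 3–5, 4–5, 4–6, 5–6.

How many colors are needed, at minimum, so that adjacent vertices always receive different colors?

1, 2, 4, 5, 6 form a clique, so at least 5 colors are needed.
5 colors suffice: color a → {0, 5}; color b → {1}; color c → {3, 4}; color d → {2}; color e → {6}. No two adjacent vertices share a color.

5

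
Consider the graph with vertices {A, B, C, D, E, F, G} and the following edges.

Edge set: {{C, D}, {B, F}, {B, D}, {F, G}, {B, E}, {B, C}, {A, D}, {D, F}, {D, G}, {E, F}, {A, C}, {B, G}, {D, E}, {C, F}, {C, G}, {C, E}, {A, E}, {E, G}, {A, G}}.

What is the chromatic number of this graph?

B, C, D, E, F, G are mutually adjacent (a clique of size 6), so at least 6 colors are needed.
A valid assignment using 6 colors: A=5, B=6, C=1, D=3, E=4, F=5, G=2. Each edge has distinct colors on its endpoints.

6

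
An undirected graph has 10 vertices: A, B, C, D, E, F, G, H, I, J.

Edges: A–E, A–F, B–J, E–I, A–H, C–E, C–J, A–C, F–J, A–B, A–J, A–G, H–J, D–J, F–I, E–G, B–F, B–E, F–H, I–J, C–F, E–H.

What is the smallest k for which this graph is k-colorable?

A, F, H, J are mutually adjacent (a clique of size 4), so at least 4 colors are needed.
4 colors suffice: color red → {E, J}; color blue → {A, D, I}; color green → {F, G}; color yellow → {B, C, H}. Every edge joins two different colors.

4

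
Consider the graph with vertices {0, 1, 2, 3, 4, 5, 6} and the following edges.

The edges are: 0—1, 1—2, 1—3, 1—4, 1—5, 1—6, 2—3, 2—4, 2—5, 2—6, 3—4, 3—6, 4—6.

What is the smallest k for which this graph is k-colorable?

5

1, 2, 3, 4, 6 are mutually adjacent (a clique of size 5), so at least 5 colors are needed.
5 colors suffice: 0=blue, 1=red, 2=blue, 3=yellow, 4=green, 5=green, 6=purple. Every edge joins two different colors.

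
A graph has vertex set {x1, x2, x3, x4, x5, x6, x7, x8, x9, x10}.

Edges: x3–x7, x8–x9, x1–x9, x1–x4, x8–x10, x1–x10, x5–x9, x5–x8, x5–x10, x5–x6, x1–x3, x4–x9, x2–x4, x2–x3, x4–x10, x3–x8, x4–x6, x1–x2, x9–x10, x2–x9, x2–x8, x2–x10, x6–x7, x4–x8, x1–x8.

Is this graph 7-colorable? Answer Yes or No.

The chromatic number is 6. x1, x2, x4, x8, x9, x10 form a clique, so at least 6 colors are needed.
One proper 6-coloring: x1=6, x2=3, x3=2, x4=5, x5=3, x6=1, x7=3, x8=1, x9=2, x10=4.
Since 7 ≥ 6, a proper 7-coloring certainly exists.

Yes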